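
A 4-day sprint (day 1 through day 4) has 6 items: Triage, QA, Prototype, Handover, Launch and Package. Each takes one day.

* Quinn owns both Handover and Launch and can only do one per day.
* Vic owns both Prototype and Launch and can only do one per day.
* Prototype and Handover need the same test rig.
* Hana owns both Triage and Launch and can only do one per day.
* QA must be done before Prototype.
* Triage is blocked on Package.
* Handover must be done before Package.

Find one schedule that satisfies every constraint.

Launch in day 4; Handover in day 1; Package in day 2; Triage in day 3; QA in day 1; Prototype in day 2

Checking: QA(day 1) before Prototype(day 2); Handover(day 1) before Package(day 2); Package(day 2) before Triage(day 3); Handover(day 1) != Launch(day 4); Prototype(day 2) != Handover(day 1); Prototype(day 2) != Launch(day 4); Triage(day 3) != Launch(day 4).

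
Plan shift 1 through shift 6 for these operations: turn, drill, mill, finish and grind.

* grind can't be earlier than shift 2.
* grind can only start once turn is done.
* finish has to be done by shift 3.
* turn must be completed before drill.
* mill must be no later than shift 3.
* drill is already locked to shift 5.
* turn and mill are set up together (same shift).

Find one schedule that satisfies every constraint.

drill -> shift 5, grind -> shift 2, mill -> shift 1, turn -> shift 1, finish -> shift 1

Checking: turn(shift 1) before grind(shift 2); turn(shift 1) before drill(shift 5); turn = mill = shift 1; grind=shift 2 in [shift 2,shift 6]; mill=shift 1 in [shift 1,shift 3]; finish=shift 1 in [shift 1,shift 3]; drill=shift 5 in [shift 5,shift 5].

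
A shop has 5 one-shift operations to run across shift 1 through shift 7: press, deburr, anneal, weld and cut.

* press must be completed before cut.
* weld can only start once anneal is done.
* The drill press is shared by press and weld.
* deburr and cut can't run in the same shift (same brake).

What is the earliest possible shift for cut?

Precedence pushes cut to at least shift 2.
cut at shift 2 is achievable: deburr -> shift 1, press -> shift 1, anneal -> shift 1, cut -> shift 2, weld -> shift 2.

shift 2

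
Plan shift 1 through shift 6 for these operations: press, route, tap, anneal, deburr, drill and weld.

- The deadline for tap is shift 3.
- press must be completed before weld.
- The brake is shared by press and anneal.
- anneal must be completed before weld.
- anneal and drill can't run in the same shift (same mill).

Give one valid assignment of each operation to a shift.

drill in shift 1; tap in shift 1; deburr in shift 1; press in shift 1; weld in shift 3; route in shift 1; anneal in shift 2

Checking: press(shift 1) before weld(shift 3); anneal(shift 2) before weld(shift 3); press(shift 1) != anneal(shift 2); anneal(shift 2) != drill(shift 1); tap=shift 1 in [shift 1,shift 3].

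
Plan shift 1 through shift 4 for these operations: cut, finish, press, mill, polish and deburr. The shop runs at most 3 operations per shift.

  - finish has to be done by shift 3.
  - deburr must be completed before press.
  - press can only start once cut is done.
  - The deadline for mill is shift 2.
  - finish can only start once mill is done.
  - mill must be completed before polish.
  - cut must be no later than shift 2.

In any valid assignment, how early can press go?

Precedence pushes press to at least shift 2.
press at shift 2 is achievable: cut=shift 1; finish=shift 2; mill=shift 1; deburr=shift 1; press=shift 2; polish=shift 2.

shift 2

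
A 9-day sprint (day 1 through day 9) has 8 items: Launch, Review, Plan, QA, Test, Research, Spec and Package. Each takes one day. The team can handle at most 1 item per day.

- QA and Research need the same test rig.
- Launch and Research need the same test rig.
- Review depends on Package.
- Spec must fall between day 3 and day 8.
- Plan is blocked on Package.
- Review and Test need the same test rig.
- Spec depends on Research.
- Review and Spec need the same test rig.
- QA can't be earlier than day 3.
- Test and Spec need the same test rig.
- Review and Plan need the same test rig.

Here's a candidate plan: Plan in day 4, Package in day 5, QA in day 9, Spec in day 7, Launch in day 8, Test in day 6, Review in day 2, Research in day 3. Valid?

Launch and Research need the same test rig — holds.
Spec must fall between day 3 and day 8 — holds.
Review and Plan need the same test rig — holds.
Spec depends on Research — holds.
Review and Test need the same test rig — holds.
Review and Spec need the same test rig — holds.
Review depends on Package — violated.
QA and Research need the same test rig — holds.
Plan is blocked on Package — violated.
The team can handle at most 1 item per day — holds.
QA can't be earlier than day 3 — holds.
Test and Spec need the same test rig — holds.

No. Review depends on Package is not satisfied.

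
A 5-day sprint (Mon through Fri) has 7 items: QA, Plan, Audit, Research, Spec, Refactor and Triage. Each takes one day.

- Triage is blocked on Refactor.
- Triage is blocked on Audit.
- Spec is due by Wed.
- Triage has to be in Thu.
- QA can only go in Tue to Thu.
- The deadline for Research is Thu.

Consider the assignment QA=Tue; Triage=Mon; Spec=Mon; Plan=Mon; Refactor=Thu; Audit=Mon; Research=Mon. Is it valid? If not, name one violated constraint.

Triage is blocked on Audit — violated.
QA can only go in Tue to Thu — holds.
Triage has to be in Thu — violated.
The deadline for Research is Thu — holds.
Spec is due by Wed — holds.
Triage is blocked on Refactor — violated.

No. Triage is blocked on Refactor is not satisfied.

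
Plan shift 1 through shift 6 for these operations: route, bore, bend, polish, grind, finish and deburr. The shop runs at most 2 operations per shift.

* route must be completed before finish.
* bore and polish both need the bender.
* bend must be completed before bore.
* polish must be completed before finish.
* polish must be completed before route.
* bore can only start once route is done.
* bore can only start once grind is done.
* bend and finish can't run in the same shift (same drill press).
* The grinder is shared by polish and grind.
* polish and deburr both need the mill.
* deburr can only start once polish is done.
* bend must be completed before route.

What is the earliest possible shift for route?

Precedence pushes route to at least shift 2; downstream work caps route at shift 5.
route at shift 2 is achievable: finish -> shift 3, bore -> shift 3, deburr -> shift 4, polish -> shift 1, bend -> shift 1, route -> shift 2, grind -> shift 2.

shift 2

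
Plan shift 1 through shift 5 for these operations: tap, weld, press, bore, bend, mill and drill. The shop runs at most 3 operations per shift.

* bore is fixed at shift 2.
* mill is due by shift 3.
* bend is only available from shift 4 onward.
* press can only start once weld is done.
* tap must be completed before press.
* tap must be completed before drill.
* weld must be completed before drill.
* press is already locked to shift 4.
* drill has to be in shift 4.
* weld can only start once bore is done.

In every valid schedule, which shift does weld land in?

shift 3

bore is fixed at shift 2 and must come before weld, so weld is at least shift 3.
press is fixed at shift 4 and must come after weld, so weld is at most shift 3.
So weld must be shift 3.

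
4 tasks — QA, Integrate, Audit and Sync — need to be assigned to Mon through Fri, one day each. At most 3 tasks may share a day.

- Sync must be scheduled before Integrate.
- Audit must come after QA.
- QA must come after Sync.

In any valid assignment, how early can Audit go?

Precedence pushes Audit to at least Wed.
Audit at Wed is achievable: Integrate in Tue, QA in Tue, Sync in Mon, Audit in Wed.

Wed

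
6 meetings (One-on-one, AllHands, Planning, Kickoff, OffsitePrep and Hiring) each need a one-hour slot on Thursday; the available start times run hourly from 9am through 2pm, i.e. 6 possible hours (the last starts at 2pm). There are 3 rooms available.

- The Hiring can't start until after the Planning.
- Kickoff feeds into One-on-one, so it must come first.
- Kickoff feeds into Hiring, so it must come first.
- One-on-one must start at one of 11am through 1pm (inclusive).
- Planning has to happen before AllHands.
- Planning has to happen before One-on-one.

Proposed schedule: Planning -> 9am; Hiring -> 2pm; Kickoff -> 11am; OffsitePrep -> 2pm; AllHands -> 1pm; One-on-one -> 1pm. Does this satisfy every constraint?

Valid

The Hiring can't start until after the Planning — holds.
Kickoff feeds into One-on-one, so it must come first — holds.
Planning has to happen before AllHands — holds.
One-on-one must start at one of 11am through 1pm (inclusive) — holds.
There are 3 rooms available — holds.
Planning has to happen before One-on-one — holds.
Kickoff feeds into Hiring, so it must come first — holds.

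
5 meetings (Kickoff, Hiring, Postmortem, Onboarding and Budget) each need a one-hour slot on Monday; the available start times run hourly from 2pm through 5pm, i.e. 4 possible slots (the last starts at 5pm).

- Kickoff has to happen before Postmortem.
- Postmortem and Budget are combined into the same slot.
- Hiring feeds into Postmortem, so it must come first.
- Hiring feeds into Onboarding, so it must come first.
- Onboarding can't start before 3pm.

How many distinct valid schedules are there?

31

Splitting on Kickoff: it can be 2pm (14), 3pm (11), 4pm (6). Listing each branch's schedules as (Hiring, Postmortem, Onboarding, Budget):
Kickoff=2pm: (2pm,3pm,3pm,3pm) (2pm,3pm,4pm,3pm) (2pm,3pm,5pm,3pm) (2pm,4pm,3pm,4pm) (2pm,4pm,4pm,4pm) (2pm,4pm,5pm,4pm) (2pm,5pm,3pm,5pm) (2pm,5pm,4pm,5pm) (2pm,5pm,5pm,5pm) (3pm,4pm,4pm,4pm) (3pm,4pm,5pm,4pm) (3pm,5pm,4pm,5pm) (3pm,5pm,5pm,5pm) (4pm,5pm,5pm,5pm) — 14.
Kickoff=3pm: (2pm,4pm,3pm,4pm) (2pm,4pm,4pm,4pm) (2pm,4pm,5pm,4pm) (2pm,5pm,3pm,5pm) (2pm,5pm,4pm,5pm) (2pm,5pm,5pm,5pm) (3pm,4pm,4pm,4pm) (3pm,4pm,5pm,4pm) (3pm,5pm,4pm,5pm) (3pm,5pm,5pm,5pm) (4pm,5pm,5pm,5pm) — 11.
Kickoff=4pm: (2pm,5pm,3pm,5pm) (2pm,5pm,4pm,5pm) (2pm,5pm,5pm,5pm) (3pm,5pm,4pm,5pm) (3pm,5pm,5pm,5pm) (4pm,5pm,5pm,5pm) — 6.
Summing: 14 + 11 + 6 = 31.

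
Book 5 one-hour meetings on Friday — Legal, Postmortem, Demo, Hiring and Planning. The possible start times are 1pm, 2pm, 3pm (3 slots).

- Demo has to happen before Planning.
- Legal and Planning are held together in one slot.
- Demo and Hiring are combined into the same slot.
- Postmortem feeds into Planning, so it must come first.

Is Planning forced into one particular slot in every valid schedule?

No

Planning can be 2pm (e.g. Legal -> 2pm; Postmortem -> 1pm; Planning -> 2pm; Demo -> 1pm; Hiring -> 1pm) or 3pm (e.g. Hiring -> 1pm, Postmortem -> 1pm, Planning -> 3pm, Legal -> 3pm, Demo -> 1pm).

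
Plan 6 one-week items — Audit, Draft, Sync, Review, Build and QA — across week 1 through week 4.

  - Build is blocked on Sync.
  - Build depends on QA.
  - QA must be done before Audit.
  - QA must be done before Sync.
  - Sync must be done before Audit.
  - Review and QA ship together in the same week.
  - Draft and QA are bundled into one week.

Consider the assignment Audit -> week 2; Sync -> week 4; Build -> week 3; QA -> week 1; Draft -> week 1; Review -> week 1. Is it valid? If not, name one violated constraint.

Build depends on QA — holds.
QA must be done before Sync — holds.
Build is blocked on Sync — violated.
Sync must be done before Audit — violated.
Draft and QA are bundled into one week — holds.
Review and QA ship together in the same week — holds.
QA must be done before Audit — holds.

Invalid. Sync must be done before Audit.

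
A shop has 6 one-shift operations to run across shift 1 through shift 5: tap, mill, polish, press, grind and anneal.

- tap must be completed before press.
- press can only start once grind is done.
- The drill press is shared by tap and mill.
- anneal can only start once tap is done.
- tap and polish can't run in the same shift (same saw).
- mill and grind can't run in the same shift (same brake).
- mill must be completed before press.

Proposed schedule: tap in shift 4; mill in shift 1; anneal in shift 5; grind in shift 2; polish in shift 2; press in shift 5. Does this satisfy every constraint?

Yes, all constraints hold

anneal can only start once tap is done — holds.
mill must be completed before press — holds.
The drill press is shared by tap and mill — holds.
tap must be completed before press — holds.
press can only start once grind is done — holds.
mill and grind can't run in the same shift (same brake) — holds.
tap and polish can't run in the same shift (same saw) — holds.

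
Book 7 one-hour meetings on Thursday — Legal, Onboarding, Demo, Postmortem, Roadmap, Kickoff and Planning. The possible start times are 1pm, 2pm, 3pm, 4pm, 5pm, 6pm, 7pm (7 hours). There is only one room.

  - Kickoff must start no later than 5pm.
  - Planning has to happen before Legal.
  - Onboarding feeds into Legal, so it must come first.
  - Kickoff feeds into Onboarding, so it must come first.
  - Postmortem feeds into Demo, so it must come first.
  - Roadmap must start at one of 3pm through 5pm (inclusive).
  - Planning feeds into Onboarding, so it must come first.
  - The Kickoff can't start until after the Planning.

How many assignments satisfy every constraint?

45

Splitting on Legal: it can be 4pm (1), 5pm (2), 6pm (12), 7pm (30). Listing each branch's schedules as (Onboarding, Demo, Postmortem, Roadmap, Kickoff, Planning):
Legal=4pm: (3pm,7pm,6pm,5pm,2pm,1pm) — 1.
Legal=5pm: (3pm,7pm,6pm,4pm,2pm,1pm) (4pm,7pm,6pm,3pm,2pm,1pm) — 2.
Legal=6pm: (3pm,7pm,4pm,5pm,2pm,1pm) (3pm,7pm,5pm,4pm,2pm,1pm) (4pm,7pm,1pm,5pm,3pm,2pm) (4pm,7pm,2pm,5pm,3pm,1pm) (4pm,7pm,3pm,5pm,2pm,1pm) (4pm,7pm,5pm,3pm,2pm,1pm) (5pm,7pm,1pm,3pm,4pm,2pm) (5pm,7pm,1pm,4pm,3pm,2pm) (5pm,7pm,2pm,3pm,4pm,1pm) (5pm,7pm,2pm,4pm,3pm,1pm) (5pm,7pm,3pm,4pm,2pm,1pm) (5pm,7pm,4pm,3pm,2pm,1pm) — 12.
Legal=7pm: (3pm,6pm,4pm,5pm,2pm,1pm) (3pm,6pm,5pm,4pm,2pm,1pm) (4pm,6pm,1pm,5pm,3pm,2pm) (4pm,6pm,2pm,5pm,3pm,1pm) (4pm,6pm,3pm,5pm,2pm,1pm) (4pm,6pm,5pm,3pm,2pm,1pm) (5pm,6pm,1pm,3pm,4pm,2pm) (5pm,6pm,1pm,4pm,3pm,2pm) (5pm,6pm,2pm,3pm,4pm,1pm) (5pm,6pm,2pm,4pm,3pm,1pm) (5pm,6pm,3pm,4pm,2pm,1pm) (5pm,6pm,4pm,3pm,2pm,1pm) (6pm,2pm,1pm,3pm,5pm,4pm) (6pm,2pm,1pm,4pm,5pm,3pm) (6pm,2pm,1pm,5pm,4pm,3pm) (6pm,3pm,1pm,4pm,5pm,2pm) (6pm,3pm,1pm,5pm,4pm,2pm) (6pm,3pm,2pm,4pm,5pm,1pm) (6pm,3pm,2pm,5pm,4pm,1pm) (6pm,4pm,1pm,3pm,5pm,2pm) (6pm,4pm,1pm,5pm,3pm,2pm) (6pm,4pm,2pm,3pm,5pm,1pm) (6pm,4pm,2pm,5pm,3pm,1pm) (6pm,4pm,3pm,5pm,2pm,1pm) (6pm,5pm,1pm,3pm,4pm,2pm) (6pm,5pm,1pm,4pm,3pm,2pm) (6pm,5pm,2pm,3pm,4pm,1pm) (6pm,5pm,2pm,4pm,3pm,1pm) (6pm,5pm,3pm,4pm,2pm,1pm) (6pm,5pm,4pm,3pm,2pm,1pm) — 30.
Summing: 1 + 2 + 12 + 30 = 45.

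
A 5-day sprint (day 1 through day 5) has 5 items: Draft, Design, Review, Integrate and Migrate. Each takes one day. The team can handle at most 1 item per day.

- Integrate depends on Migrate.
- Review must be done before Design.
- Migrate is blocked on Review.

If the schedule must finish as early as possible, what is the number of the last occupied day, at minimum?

day 5

The precedence chain requires at least 3 distinct days.
With at most 1 per day and 5 work items, at least 5 days are needed.
5 works (last occupied day: day 5): for example Design -> day 3, Review -> day 1, Integrate -> day 4, Draft -> day 5, Migrate -> day 2.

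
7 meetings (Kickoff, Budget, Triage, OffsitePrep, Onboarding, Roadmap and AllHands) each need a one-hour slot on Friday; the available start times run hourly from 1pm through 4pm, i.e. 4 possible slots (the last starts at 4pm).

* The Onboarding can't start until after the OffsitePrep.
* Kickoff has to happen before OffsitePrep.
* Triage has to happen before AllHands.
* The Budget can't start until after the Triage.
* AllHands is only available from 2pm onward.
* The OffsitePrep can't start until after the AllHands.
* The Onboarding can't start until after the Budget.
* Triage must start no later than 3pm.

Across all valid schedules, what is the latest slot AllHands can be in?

AllHands is available from 2pm; downstream work caps AllHands at 2pm.
AllHands at 2pm is achievable: Budget=2pm, OffsitePrep=3pm, Roadmap=1pm, Kickoff=1pm, Triage=1pm, AllHands=2pm, Onboarding=4pm.

2pm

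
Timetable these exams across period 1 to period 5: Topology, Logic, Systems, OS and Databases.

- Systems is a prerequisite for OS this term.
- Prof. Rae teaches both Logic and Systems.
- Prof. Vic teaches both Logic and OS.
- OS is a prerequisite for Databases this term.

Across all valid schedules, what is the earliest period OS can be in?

Precedence pushes OS to at least period 2; downstream work caps OS at period 4.
OS at period 2 is achievable: OS=period 2, Topology=period 1, Logic=period 3, Systems=period 1, Databases=period 3.

period 2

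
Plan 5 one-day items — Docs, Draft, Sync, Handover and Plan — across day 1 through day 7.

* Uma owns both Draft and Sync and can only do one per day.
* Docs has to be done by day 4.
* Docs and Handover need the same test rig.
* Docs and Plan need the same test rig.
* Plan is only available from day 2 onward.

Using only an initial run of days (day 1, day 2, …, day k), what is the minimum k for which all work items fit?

2

Plan can't be placed before day 2, so the schedule must run through at least day 2.
2 works (last occupied day: day 2): for example Plan -> day 2; Docs -> day 1; Sync -> day 2; Handover -> day 2; Draft -> day 1.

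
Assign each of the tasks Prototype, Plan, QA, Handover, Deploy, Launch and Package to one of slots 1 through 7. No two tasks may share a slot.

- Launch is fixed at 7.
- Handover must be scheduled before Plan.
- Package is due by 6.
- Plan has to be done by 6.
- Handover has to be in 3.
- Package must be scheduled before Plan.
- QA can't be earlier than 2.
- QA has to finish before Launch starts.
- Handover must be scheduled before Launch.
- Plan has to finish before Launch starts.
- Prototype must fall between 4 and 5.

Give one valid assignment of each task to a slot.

Prototype in 4, Handover in 3, Plan in 5, QA in 2, Launch in 7, Package in 1, Deploy in 6

Checking: Plan(5) before Launch(7); Handover(3) before Plan(5); QA(2) before Launch(7); Package(1) before Plan(5); Handover(3) before Launch(7); Launch=7 in [7,7]; QA=2 in [2,7]; Handover=3 in [3,3]; Package=1 in [1,6]; Plan=5 in [1,6]; Prototype=4 in [4,5]; max 1 per slot (cap 1).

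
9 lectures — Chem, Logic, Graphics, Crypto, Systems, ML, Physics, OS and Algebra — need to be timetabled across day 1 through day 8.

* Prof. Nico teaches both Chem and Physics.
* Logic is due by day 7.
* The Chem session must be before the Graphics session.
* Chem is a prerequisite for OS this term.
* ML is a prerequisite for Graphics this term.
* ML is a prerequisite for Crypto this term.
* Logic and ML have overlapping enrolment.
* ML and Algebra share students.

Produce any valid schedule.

Logic in day 1, OS in day 2, Algebra in day 1, Chem in day 1, Crypto in day 3, Graphics in day 3, Physics in day 2, ML in day 2, Systems in day 1

Checking: ML(day 2) before Graphics(day 3); ML(day 2) before Crypto(day 3); Chem(day 1) before Graphics(day 3); Chem(day 1) before OS(day 2); Chem(day 1) != Physics(day 2); Logic(day 1) != ML(day 2); ML(day 2) != Algebra(day 1); Logic=day 1 in [day 1,day 7].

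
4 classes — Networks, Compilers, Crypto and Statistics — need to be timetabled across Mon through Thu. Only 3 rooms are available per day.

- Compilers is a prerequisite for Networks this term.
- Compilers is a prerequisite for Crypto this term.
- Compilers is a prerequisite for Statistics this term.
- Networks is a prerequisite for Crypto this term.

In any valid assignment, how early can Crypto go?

Wed

Precedence pushes Crypto to at least Wed.
Crypto at Wed is achievable: Crypto=Wed, Compilers=Mon, Networks=Tue, Statistics=Tue.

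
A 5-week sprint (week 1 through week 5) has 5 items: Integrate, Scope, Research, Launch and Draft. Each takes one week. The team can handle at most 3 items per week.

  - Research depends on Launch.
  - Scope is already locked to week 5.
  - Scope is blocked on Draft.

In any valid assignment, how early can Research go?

Precedence pushes Research to at least week 2.
Research at week 2 is achievable: Integrate in week 1, Draft in week 1, Scope in week 5, Research in week 2, Launch in week 1.

week 2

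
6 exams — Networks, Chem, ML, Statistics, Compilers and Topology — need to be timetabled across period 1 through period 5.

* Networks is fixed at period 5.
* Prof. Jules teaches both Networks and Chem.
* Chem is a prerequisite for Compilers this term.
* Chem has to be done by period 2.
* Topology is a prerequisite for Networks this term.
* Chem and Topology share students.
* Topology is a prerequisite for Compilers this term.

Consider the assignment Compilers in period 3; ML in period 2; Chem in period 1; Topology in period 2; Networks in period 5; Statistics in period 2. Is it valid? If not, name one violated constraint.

Yes

Chem is a prerequisite for Compilers this term — holds.
Chem and Topology share students — holds.
Prof. Jules teaches both Networks and Chem — holds.
Chem has to be done by period 2 — holds.
Topology is a prerequisite for Compilers this term — holds.
Networks is fixed at period 5 — holds.
Topology is a prerequisite for Networks this term — holds.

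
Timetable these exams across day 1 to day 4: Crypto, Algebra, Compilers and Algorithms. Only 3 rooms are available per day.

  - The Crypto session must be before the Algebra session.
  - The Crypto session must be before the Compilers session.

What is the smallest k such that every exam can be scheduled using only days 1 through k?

2 days

The precedence chain requires at least 2 distinct days.
With at most 3 per day and 4 exams, at least 2 days are needed.
2 works (last occupied day: day 2): for example Compilers=day 2; Algebra=day 2; Algorithms=day 1; Crypto=day 1.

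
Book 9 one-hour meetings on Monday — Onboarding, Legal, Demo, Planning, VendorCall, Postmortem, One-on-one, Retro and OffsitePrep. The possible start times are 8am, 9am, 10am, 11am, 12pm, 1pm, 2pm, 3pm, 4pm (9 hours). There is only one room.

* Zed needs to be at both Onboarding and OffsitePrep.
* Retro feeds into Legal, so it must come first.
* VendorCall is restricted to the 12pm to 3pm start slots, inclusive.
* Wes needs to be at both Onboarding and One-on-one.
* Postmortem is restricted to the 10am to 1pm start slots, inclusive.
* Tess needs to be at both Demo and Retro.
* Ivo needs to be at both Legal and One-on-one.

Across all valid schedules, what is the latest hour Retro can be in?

3pm

Downstream work caps Retro at 3pm.
Retro at 3pm is achievable: Legal in 4pm; One-on-one in 1pm; Retro in 3pm; VendorCall in 12pm; Onboarding in 8am; Postmortem in 10am; Demo in 9am; OffsitePrep in 2pm; Planning in 11am.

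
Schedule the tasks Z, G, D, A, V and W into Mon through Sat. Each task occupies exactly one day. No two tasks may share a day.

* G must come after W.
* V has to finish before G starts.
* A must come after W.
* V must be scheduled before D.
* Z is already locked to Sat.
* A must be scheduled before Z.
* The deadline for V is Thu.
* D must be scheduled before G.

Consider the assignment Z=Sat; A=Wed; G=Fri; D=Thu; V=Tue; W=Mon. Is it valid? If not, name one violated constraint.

G must come after W — holds.
V must be scheduled before D — holds.
V has to finish before G starts — holds.
A must be scheduled before Z — holds.
D must be scheduled before G — holds.
No two tasks may share a day — holds.
Z is already locked to Sat — holds.
A must come after W — holds.
The deadline for V is Thu — holds.

Valid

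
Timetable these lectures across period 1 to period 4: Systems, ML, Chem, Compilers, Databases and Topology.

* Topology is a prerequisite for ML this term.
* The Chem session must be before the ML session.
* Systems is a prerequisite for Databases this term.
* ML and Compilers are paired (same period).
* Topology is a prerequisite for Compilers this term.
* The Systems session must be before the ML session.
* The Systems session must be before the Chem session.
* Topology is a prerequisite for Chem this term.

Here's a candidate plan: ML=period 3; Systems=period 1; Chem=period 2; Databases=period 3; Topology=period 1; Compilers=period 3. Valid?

Valid

Systems is a prerequisite for Databases this term — holds.
The Systems session must be before the ML session — holds.
ML and Compilers are paired (same period) — holds.
Topology is a prerequisite for ML this term — holds.
The Systems session must be before the Chem session — holds.
Topology is a prerequisite for Compilers this term — holds.
Topology is a prerequisite for Chem this term — holds.
The Chem session must be before the ML session — holds.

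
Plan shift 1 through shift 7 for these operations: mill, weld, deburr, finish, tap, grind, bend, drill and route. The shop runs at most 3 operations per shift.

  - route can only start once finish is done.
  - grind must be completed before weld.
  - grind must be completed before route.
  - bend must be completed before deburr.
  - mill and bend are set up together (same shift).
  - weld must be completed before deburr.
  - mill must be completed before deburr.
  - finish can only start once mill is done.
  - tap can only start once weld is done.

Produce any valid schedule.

drill in shift 2; mill in shift 1; bend in shift 1; grind in shift 1; finish in shift 2; deburr in shift 3; route in shift 3; weld in shift 2; tap in shift 3

Checking: bend(shift 1) before deburr(shift 3); mill(shift 1) before deburr(shift 3); weld(shift 2) before deburr(shift 3); finish(shift 2) before route(shift 3); mill(shift 1) before finish(shift 2); grind(shift 1) before route(shift 3); grind(shift 1) before weld(shift 2); weld(shift 2) before tap(shift 3); mill = bend = shift 1; max 3 per shift (cap 3).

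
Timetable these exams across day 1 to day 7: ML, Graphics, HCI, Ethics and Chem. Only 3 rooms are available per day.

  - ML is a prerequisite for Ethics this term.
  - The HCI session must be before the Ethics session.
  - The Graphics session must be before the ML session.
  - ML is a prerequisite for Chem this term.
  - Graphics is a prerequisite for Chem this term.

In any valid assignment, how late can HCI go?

day 6

Downstream work caps HCI at day 6.
HCI at day 6 is achievable: Graphics=day 1; HCI=day 6; Ethics=day 7; Chem=day 3; ML=day 2.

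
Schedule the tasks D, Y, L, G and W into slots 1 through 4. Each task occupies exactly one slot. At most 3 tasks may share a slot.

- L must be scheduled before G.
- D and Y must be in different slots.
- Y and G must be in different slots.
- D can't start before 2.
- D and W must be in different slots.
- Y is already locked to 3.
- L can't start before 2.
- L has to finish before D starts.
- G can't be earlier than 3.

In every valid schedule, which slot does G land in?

G's window is 3–4.
Y is fixed at 3, and G can't share a slot with Y.
So G must be 4.

4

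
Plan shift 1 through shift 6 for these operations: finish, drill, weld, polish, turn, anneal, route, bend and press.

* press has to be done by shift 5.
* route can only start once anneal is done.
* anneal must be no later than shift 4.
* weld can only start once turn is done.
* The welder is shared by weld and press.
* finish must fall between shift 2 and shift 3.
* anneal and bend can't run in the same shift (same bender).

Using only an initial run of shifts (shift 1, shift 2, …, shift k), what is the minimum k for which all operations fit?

The precedence chain requires at least 2 distinct shifts.
2 works (last occupied shift: shift 2): for example press=shift 1; polish=shift 1; turn=shift 1; route=shift 2; weld=shift 2; anneal=shift 1; bend=shift 2; finish=shift 2; drill=shift 1.

2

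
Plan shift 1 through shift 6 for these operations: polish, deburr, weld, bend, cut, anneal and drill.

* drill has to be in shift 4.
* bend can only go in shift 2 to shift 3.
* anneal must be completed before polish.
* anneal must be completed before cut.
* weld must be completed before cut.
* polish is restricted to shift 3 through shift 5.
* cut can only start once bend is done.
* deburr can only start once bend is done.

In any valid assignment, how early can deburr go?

shift 3

Precedence pushes deburr to at least shift 3.
deburr at shift 3 is achievable: bend -> shift 2, polish -> shift 3, weld -> shift 1, anneal -> shift 1, deburr -> shift 3, drill -> shift 4, cut -> shift 3.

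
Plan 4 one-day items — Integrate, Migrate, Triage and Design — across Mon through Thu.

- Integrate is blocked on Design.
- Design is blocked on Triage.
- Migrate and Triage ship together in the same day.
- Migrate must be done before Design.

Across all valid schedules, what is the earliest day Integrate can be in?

Precedence pushes Integrate to at least Wed.
Integrate at Wed is achievable: Triage in Mon; Design in Tue; Migrate in Mon; Integrate in Wed.

Wed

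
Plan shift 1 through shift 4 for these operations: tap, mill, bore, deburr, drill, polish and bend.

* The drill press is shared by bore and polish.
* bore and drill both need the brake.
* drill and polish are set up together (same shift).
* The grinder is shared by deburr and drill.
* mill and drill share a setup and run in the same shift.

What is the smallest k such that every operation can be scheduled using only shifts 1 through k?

Could 1 shift be enough, i.e. nothing placed later than shift 1? No: drill can't share with bore (shift 1) → nothing is left.
So 1 shift is not enough.
2 works (last occupied shift: shift 2): for example tap in shift 1, mill in shift 1, deburr in shift 2, drill in shift 1, polish in shift 1, bore in shift 2, bend in shift 1.

2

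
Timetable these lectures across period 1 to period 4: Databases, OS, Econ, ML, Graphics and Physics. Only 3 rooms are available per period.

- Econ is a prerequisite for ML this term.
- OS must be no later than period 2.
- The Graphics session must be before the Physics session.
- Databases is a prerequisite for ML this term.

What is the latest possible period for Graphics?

Downstream work caps Graphics at period 3.
Graphics at period 3 is achievable: OS in period 1, Physics in period 4, Econ in period 1, Databases in period 1, Graphics in period 3, ML in period 2.

period 3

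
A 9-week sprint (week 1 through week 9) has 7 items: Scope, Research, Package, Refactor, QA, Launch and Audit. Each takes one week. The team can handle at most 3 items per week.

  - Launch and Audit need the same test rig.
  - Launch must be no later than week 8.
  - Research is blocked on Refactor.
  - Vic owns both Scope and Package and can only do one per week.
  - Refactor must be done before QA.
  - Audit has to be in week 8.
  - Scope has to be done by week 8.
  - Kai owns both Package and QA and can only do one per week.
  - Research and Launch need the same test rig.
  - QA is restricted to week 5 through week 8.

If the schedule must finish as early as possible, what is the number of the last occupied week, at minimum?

8

The precedence chain requires at least 2 distinct weeks.
With at most 3 per week and 7 tasks, at least 3 weeks are needed.
Audit can't be placed before week 8, so the schedule must run through at least week 8.
8 works (last occupied week: week 8): for example QA=week 5, Scope=week 1, Package=week 2, Audit=week 8, Refactor=week 1, Launch=week 1, Research=week 2.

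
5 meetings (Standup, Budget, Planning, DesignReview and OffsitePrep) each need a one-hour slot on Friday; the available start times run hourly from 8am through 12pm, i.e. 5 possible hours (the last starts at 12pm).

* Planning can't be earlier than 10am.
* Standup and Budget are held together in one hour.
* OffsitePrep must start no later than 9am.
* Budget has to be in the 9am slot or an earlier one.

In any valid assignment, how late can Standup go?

9am

Standup must be in the same hour as Budget, which can't be after 9am, so Standup is at most 9am.
Standup at 9am is achievable: DesignReview -> 8am, Planning -> 10am, Budget -> 9am, OffsitePrep -> 8am, Standup -> 9am.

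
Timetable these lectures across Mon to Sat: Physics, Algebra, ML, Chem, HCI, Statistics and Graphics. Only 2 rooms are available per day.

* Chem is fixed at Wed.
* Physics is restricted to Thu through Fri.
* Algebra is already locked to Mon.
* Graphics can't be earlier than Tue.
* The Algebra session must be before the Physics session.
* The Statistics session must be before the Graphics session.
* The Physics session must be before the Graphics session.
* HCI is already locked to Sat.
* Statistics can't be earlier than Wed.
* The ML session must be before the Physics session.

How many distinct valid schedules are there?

Splitting on Physics: it can be Thu (13), Fri (11). Listing each branch's schedules as (Algebra, ML, Chem, HCI, Statistics, Graphics):
Physics=Thu: (Mon,Mon,Wed,Sat,Wed,Fri) (Mon,Mon,Wed,Sat,Wed,Sat) (Mon,Mon,Wed,Sat,Thu,Fri) (Mon,Mon,Wed,Sat,Thu,Sat) (Mon,Mon,Wed,Sat,Fri,Sat) (Mon,Tue,Wed,Sat,Wed,Fri) (Mon,Tue,Wed,Sat,Wed,Sat) (Mon,Tue,Wed,Sat,Thu,Fri) (Mon,Tue,Wed,Sat,Thu,Sat) (Mon,Tue,Wed,Sat,Fri,Sat) (Mon,Wed,Wed,Sat,Thu,Fri) (Mon,Wed,Wed,Sat,Thu,Sat) (Mon,Wed,Wed,Sat,Fri,Sat) — 13.
Physics=Fri: (Mon,Mon,Wed,Sat,Wed,Sat) (Mon,Mon,Wed,Sat,Thu,Sat) (Mon,Mon,Wed,Sat,Fri,Sat) (Mon,Tue,Wed,Sat,Wed,Sat) (Mon,Tue,Wed,Sat,Thu,Sat) (Mon,Tue,Wed,Sat,Fri,Sat) (Mon,Wed,Wed,Sat,Thu,Sat) (Mon,Wed,Wed,Sat,Fri,Sat) (Mon,Thu,Wed,Sat,Wed,Sat) (Mon,Thu,Wed,Sat,Thu,Sat) (Mon,Thu,Wed,Sat,Fri,Sat) — 11.
Summing: 13 + 11 = 24.

24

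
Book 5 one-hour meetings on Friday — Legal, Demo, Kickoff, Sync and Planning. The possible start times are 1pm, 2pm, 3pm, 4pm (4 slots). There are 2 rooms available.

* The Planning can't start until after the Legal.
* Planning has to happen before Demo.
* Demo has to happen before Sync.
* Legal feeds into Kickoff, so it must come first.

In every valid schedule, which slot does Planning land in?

Precedence pushes Planning to at least 2pm; downstream work caps Planning at 2pm.
So Planning is pinned to 2pm.

2pm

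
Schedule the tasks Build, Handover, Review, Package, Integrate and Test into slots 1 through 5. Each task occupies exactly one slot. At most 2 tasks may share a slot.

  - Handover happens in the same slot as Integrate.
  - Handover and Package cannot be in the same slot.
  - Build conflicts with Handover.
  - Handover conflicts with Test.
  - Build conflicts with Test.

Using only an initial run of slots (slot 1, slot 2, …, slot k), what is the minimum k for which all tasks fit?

3

With at most 2 per slot and 6 tasks, at least 3 slots are needed.
3 works (last occupied slot: 3): for example Test in 3, Package in 3, Build in 1, Review in 1, Handover in 2, Integrate in 2.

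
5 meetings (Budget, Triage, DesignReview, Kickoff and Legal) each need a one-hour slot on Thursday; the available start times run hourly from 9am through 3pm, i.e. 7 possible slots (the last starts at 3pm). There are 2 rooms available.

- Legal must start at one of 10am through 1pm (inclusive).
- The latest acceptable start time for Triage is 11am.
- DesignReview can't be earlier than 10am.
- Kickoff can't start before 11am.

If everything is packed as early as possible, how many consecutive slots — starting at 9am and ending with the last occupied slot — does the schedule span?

With at most 2 per slot and 5 meetings, at least 3 slots are needed.
Kickoff can't be placed before 11am — that is slot 3 counting from 9am — so the schedule must run through at least 3 slots.
3 works (last occupied slot: 11am): for example Triage in 9am, Legal in 10am, Budget in 9am, Kickoff in 11am, DesignReview in 10am.

3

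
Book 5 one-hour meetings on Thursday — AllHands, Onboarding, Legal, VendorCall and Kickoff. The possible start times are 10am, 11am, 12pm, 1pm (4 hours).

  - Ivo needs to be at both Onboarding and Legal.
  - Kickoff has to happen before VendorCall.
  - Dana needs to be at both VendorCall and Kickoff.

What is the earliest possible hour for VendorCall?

11am

Precedence pushes VendorCall to at least 11am.
VendorCall at 11am is achievable: Legal in 11am; Kickoff in 10am; Onboarding in 10am; VendorCall in 11am; AllHands in 10am.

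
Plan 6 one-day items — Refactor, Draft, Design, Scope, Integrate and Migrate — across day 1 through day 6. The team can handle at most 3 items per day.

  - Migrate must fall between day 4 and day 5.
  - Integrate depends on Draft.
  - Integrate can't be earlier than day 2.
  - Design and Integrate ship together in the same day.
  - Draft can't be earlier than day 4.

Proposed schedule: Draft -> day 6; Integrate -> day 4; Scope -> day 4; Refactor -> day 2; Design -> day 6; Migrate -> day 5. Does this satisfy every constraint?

Invalid. Integrate depends on Draft.

Migrate must fall between day 4 and day 5 — holds.
Design and Integrate ship together in the same day — violated.
Integrate depends on Draft — violated.
The team can handle at most 3 items per day — holds.
Draft can't be earlier than day 4 — holds.
Integrate can't be earlier than day 2 — holds.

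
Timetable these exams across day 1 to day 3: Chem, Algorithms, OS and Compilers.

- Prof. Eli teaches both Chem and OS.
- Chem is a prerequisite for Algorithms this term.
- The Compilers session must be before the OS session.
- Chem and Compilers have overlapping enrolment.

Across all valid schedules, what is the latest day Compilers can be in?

Downstream work caps Compilers at day 2.
Compilers at day 2 is achievable: OS in day 3, Chem in day 1, Algorithms in day 2, Compilers in day 2.

day 2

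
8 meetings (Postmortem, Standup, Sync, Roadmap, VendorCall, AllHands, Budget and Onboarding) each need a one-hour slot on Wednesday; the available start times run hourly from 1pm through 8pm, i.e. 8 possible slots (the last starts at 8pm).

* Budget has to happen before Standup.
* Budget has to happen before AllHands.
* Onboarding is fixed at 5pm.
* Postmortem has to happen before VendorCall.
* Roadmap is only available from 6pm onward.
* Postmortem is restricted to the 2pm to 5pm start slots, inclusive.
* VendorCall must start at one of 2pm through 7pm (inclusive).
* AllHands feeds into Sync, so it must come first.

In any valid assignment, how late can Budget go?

6pm

Downstream work caps Budget at 6pm.
Budget at 6pm is achievable: Onboarding=5pm; VendorCall=3pm; Postmortem=2pm; AllHands=7pm; Roadmap=6pm; Standup=7pm; Sync=8pm; Budget=6pm.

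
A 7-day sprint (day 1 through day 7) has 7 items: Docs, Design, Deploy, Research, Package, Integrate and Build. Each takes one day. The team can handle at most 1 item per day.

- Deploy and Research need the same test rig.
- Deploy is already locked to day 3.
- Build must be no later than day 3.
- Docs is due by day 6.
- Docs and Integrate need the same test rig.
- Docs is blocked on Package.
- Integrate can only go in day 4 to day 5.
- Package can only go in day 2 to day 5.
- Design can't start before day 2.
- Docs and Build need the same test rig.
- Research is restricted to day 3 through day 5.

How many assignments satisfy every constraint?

Enumerating: Research in day 5, Integrate in day 4, Build in day 1, Design in day 7, Package in day 2, Deploy in day 3, Docs in day 6 | Build=day 1; Deploy=day 3; Package=day 2; Docs=day 6; Design=day 7; Research=day 4; Integrate=day 5.

2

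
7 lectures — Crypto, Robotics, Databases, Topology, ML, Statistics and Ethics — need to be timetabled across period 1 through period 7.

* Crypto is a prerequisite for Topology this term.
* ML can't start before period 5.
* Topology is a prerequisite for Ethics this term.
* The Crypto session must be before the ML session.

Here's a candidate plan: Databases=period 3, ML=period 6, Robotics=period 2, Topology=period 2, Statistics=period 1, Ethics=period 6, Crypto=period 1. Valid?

ML can't start before period 5 — holds.
The Crypto session must be before the ML session — holds.
Crypto is a prerequisite for Topology this term — holds.
Topology is a prerequisite for Ethics this term — holds.

Yes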